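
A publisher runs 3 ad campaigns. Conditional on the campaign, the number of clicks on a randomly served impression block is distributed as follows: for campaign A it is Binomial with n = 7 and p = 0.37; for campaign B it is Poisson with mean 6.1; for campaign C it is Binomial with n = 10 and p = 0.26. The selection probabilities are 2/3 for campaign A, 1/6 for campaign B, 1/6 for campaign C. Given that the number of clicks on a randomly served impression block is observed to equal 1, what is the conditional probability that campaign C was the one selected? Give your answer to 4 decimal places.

Likelihoods P(X=1 | ·): A: 0.161936; B: 0.0136815; C: 0.173005.
Posterior ∝ prior × likelihood. Numerator for C: 0.166667·0.173005 = 0.0288342.
Normalizing constant: 0.666667·0.161936 + 0.166667·0.0136815 + 0.166667·0.173005 = 0.139072.
P(C | observation) = 0.0288342 / 0.139072 = 0.207333.

0.2073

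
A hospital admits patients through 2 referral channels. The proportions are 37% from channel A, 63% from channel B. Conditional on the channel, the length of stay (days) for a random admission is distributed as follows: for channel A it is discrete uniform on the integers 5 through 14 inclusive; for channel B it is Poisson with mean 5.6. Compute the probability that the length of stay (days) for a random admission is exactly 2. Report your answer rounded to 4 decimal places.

Conditional on each channel, P(X = 2): A: 0; B: 0.0579825.
By total probability, P(X = 2) = 0.37·0 + 0.63·0.0579825 = 0.036529.

0.0365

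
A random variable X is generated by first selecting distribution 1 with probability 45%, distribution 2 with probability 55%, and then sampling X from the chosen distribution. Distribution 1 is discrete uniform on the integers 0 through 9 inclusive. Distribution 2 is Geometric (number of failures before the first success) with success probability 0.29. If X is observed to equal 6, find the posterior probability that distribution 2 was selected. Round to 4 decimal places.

0.3123

Likelihoods P(X=6 | ·): 1: 0.1; 2: 0.0371491.
Posterior ∝ prior × likelihood. Numerator for 2: 0.55·0.0371491 = 0.020432.
Normalizing constant: 0.45·0.1 + 0.55·0.0371491 = 0.065432.
P(2 | observation) = 0.020432 / 0.065432 = 0.312263.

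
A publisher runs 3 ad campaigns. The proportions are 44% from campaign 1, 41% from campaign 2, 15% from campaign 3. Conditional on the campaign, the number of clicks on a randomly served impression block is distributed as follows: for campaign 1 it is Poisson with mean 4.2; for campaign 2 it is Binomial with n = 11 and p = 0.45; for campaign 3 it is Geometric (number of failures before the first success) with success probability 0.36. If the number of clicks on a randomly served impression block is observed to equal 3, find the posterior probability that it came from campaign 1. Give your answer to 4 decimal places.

0.5533

Likelihoods P(X=3 | ·): 1: 0.185165; 2: 0.125899; 3: 0.0943718.
Posterior ∝ prior × likelihood. Numerator for 1: 0.44·0.185165 = 0.0814728.
Normalizing constant: 0.44·0.185165 + 0.41·0.125899 + 0.15·0.0943718 = 0.147247.
P(1 | observation) = 0.0814728 / 0.147247 = 0.553306.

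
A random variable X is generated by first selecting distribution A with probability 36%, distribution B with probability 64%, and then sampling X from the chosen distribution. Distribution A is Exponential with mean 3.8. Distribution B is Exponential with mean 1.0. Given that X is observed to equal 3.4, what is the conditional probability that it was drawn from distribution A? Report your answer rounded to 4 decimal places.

0.6445

Likelihoods f(3.4 | ·): A: 0.107557; B: 0.0333733.
Posterior ∝ prior × likelihood. Numerator for A: 0.36·0.107557 = 0.0387204.
Normalizing constant: 0.36·0.107557 + 0.64·0.0333733 = 0.0600793.
P(A | observation) = 0.0387204 / 0.0600793 = 0.644488.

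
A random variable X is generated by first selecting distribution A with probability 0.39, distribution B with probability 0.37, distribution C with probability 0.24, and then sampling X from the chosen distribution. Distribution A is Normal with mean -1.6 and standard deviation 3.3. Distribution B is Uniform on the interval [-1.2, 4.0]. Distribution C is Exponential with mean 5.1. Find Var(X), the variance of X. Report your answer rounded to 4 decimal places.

18.0393

Per component, A: μ=-1.6, E[X²]=13.45; B: μ=1.4, E[X²]=4.21333; C: μ=5.1, E[X²]=52.02.
E[X] = 0.39·-1.6 + 0.37·1.4 + 0.24·5.1 = 1.118.
E[X²] = 0.39·13.45 + 0.37·4.21333 + 0.24·52.02 = 19.2892.
Var(X) = E[X²] − (E[X])² = 19.2892 − 1.24992 = 18.0393.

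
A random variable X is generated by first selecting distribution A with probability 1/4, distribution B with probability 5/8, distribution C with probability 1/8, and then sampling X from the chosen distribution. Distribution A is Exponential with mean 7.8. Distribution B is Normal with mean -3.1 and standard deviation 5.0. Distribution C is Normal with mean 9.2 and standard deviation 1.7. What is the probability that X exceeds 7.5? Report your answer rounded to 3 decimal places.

0.211

Conditional on each component, P(X > 7.5): A: 0.382304; B: 0.017003; C: 0.841345.
By total probability, P(X > 7.5) = 0.25·0.382304 + 0.625·0.017003 + 0.125·0.841345 = 0.211371.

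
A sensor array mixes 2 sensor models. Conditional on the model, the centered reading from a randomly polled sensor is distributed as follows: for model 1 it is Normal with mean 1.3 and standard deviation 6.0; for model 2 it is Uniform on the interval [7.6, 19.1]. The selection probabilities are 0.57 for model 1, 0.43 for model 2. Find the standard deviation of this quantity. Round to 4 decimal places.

Per component, 1: μ=1.3, E[X²]=37.69; 2: μ=13.35, E[X²]=189.243.
E[X] = 0.57·1.3 + 0.43·13.35 = 6.4815.
E[X²] = 0.57·37.69 + 0.43·189.243 = 102.858.
Var(X) = E[X²] − (E[X])² = 102.858 − 42.0098 = 60.8481.
SD(X) = √60.8481 = 7.80052.

7.8005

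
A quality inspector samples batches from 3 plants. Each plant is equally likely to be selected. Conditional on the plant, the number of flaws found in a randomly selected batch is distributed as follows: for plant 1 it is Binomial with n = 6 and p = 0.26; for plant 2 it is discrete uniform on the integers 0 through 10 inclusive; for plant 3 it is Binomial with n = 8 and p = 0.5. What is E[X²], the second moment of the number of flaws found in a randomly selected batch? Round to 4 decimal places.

For each component E[X²] = Var + (mean)², giving 1: 3.588; 2: 35; 3: 18.
Overall E[X²] = 0.333333·3.588 + 0.333333·35 + 0.333333·18 = 18.8627.

18.8627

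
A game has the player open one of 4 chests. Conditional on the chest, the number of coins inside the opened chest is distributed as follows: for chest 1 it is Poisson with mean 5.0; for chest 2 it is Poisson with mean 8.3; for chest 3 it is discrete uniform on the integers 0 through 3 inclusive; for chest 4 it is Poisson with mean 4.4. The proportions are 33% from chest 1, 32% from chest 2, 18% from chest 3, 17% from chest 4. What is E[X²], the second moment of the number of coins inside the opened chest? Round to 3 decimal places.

39.270

For each component E[X²] = Var + (mean)², giving 1: 30; 2: 77.19; 3: 3.5; 4: 23.76.
Overall E[X²] = 0.33·30 + 0.32·77.19 + 0.18·3.5 + 0.17·23.76 = 39.27.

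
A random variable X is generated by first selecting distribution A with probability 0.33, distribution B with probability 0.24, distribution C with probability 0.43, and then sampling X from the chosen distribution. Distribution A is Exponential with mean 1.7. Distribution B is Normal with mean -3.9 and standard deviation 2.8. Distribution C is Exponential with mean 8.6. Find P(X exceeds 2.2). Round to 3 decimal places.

0.427

Conditional on each component, P(X > 2.2): A: 0.27414; B: 0.0146818; C: 0.774286.
By total probability, P(X > 2.2) = 0.33·0.27414 + 0.24·0.0146818 + 0.43·0.774286 = 0.426933.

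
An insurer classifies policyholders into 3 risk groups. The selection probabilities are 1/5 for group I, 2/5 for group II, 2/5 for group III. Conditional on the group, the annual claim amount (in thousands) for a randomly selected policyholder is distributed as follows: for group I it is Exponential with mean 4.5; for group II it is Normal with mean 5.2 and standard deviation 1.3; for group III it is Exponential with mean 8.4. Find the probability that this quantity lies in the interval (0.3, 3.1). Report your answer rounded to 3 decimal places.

Conditional on each group, P(0.3 < X < 3.1): I: 0.433373; II: 0.0530318; III: 0.273523.
By total probability, P(0.3 < X < 3.1) = 0.2·0.433373 + 0.4·0.0530318 + 0.4·0.273523 = 0.217297.

0.217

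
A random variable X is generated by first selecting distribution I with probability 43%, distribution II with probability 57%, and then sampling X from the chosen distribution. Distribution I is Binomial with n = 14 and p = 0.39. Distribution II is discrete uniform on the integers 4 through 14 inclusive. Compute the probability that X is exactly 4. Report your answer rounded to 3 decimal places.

Conditional on each component, P(X = 4): I: 0.165193; II: 0.0909091.
By total probability, P(X = 4) = 0.43·0.165193 + 0.57·0.0909091 = 0.122851.

0.123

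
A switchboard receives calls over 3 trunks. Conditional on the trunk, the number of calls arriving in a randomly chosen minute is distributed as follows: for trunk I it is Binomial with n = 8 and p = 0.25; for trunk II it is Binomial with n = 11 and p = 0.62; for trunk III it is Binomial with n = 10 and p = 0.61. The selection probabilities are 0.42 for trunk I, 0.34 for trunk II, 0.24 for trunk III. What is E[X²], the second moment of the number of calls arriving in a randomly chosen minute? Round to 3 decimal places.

For each component E[X²] = Var + (mean)², giving I: 5.5; II: 49.104; III: 39.589.
Overall E[X²] = 0.42·5.5 + 0.34·49.104 + 0.24·39.589 = 28.5067.

28.507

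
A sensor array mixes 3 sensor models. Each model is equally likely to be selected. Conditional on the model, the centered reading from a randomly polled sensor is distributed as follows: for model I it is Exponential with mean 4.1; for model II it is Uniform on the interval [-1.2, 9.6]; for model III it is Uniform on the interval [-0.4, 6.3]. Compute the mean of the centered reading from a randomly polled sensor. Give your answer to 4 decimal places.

Component means — I: 4.1; II: 4.2; III: 2.95.
E[X] = 0.333333·4.1 + 0.333333·4.2 + 0.333333·2.95 = 3.75.

3.7500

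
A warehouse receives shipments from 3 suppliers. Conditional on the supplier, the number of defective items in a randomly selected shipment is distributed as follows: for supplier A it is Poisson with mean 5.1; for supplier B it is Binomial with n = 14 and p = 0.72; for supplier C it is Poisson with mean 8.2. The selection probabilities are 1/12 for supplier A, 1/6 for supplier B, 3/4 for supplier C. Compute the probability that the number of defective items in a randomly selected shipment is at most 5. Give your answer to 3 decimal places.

0.181

Conditional on each supplier, P(X ≤ 5): A: 0.59842; B: 0.00501888; C: 0.173594.
By total probability, P(X ≤ 5) = 0.0833333·0.59842 + 0.166667·0.00501888 + 0.75·0.173594 = 0.180901.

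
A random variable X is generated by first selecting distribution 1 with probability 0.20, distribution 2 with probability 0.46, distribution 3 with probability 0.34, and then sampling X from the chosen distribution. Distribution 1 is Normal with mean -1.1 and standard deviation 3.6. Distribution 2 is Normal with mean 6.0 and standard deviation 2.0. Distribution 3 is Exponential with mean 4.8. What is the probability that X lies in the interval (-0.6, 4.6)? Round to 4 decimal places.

0.3983

Conditional on each component, P(-0.6 < X < 4.6): 1: 0.388096; 2: 0.24148; 3: 0.616468.
By total probability, P(-0.6 < X < 4.6) = 0.2·0.388096 + 0.46·0.24148 + 0.34·0.616468 = 0.398299.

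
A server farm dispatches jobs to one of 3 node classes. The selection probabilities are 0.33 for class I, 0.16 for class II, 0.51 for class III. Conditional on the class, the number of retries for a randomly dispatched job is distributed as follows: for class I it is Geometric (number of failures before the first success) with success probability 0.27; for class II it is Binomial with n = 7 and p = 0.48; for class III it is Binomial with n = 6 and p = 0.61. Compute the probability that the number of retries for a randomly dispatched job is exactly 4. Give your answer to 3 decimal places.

0.228

Conditional on each class, P(X = 4): I: 0.0766753; II: 0.261242; III: 0.315893.
By total probability, P(X = 4) = 0.33·0.0766753 + 0.16·0.261242 + 0.51·0.315893 = 0.228207.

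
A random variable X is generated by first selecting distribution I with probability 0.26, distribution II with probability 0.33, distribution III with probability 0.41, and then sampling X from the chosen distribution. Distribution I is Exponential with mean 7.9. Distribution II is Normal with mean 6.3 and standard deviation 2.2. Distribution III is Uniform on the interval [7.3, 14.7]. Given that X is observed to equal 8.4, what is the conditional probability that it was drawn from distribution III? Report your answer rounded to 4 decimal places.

Likelihoods f(8.4 | ·): I: 0.0437111; II: 0.114983; III: 0.135135.
Posterior ∝ prior × likelihood. Numerator for III: 0.41·0.135135 = 0.0554054.
Normalizing constant: 0.26·0.0437111 + 0.33·0.114983 + 0.41·0.135135 = 0.104715.
P(III | observation) = 0.0554054 / 0.104715 = 0.529109.

0.5291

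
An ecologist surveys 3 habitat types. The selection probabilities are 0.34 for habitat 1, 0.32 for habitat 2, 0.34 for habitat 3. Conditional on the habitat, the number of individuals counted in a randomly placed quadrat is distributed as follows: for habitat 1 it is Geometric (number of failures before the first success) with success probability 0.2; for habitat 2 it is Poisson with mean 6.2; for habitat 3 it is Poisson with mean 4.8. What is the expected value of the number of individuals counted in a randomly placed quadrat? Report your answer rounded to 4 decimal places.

4.9760

Component means — 1: 4; 2: 6.2; 3: 4.8.
E[X] = 0.34·4 + 0.32·6.2 + 0.34·4.8 = 4.976.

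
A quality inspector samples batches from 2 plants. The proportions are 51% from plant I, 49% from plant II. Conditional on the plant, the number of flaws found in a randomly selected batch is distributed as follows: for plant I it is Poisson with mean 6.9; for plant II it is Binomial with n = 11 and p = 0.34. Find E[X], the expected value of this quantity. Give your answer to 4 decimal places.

Component means — I: 6.9; II: 3.74.
E[X] = 0.51·6.9 + 0.49·3.74 = 5.3516.

5.3516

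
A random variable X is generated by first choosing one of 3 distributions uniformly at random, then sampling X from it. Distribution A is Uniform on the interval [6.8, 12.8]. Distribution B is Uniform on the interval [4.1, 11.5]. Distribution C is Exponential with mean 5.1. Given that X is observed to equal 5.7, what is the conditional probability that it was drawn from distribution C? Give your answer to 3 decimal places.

Likelihoods f(5.7 | ·): A: 0; B: 0.135135; C: 0.0641271.
Posterior ∝ prior × likelihood. Numerator for C: 0.333333·0.0641271 = 0.0213757.
Normalizing constant: 0.333333·0 + 0.333333·0.135135 + 0.333333·0.0641271 = 0.0664208.
P(C | observation) = 0.0213757 / 0.0664208 = 0.321823.

0.322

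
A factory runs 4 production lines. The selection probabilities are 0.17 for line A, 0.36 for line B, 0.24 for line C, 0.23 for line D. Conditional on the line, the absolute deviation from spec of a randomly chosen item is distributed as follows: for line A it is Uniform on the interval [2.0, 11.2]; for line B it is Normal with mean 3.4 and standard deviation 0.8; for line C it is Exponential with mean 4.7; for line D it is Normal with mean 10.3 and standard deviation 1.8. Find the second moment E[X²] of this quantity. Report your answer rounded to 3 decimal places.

48.745

For each component E[X²] = Var + (mean)², giving A: 50.6133; B: 12.2; C: 44.18; D: 109.33.
Overall E[X²] = 0.17·50.6133 + 0.36·12.2 + 0.24·44.18 + 0.23·109.33 = 48.7454.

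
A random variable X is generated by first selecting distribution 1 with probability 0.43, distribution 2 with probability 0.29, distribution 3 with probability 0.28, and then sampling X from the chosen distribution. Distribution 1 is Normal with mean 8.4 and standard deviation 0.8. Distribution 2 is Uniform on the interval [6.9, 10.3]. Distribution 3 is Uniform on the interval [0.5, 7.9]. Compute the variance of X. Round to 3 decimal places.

Per component, 1: μ=8.4, E[X²]=71.2; 2: μ=8.6, E[X²]=74.9233; 3: μ=4.2, E[X²]=22.2033.
E[X] = 0.43·8.4 + 0.29·8.6 + 0.28·4.2 = 7.282.
E[X²] = 0.43·71.2 + 0.29·74.9233 + 0.28·22.2033 = 58.5607.
Var(X) = E[X²] − (E[X])² = 58.5607 − 53.0275 = 5.53318.

5.533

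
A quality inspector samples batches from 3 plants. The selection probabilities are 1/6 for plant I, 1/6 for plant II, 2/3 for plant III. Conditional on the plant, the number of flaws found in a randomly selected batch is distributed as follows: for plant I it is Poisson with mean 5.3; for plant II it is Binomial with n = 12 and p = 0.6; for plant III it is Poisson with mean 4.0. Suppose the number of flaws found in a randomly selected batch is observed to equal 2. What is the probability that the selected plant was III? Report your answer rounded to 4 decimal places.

Likelihoods P(X=2 | ·): I: 0.0701069; II: 0.00249142; III: 0.146525.
Posterior ∝ prior × likelihood. Numerator for III: 0.666667·0.146525 = 0.0976834.
Normalizing constant: 0.166667·0.0701069 + 0.166667·0.00249142 + 0.666667·0.146525 = 0.109783.
P(III | observation) = 0.0976834 / 0.109783 = 0.889785.

0.8898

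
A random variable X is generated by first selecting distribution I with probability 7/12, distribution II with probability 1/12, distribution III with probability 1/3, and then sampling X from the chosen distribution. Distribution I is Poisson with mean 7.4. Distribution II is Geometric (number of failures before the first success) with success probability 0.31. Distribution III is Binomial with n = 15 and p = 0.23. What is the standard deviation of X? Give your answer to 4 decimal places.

3.1902

Per component, I: μ=7.4, E[X²]=62.16; II: μ=2.22581, E[X²]=12.1342; III: μ=3.45, E[X²]=14.559.
E[X] = 0.583333·7.4 + 0.0833333·2.22581 + 0.333333·3.45 = 5.65215.
E[X²] = 0.583333·62.16 + 0.0833333·12.1342 + 0.333333·14.559 = 42.1242.
Var(X) = E[X²] − (E[X])² = 42.1242 − 31.9468 = 10.1774.
SD(X) = √10.1774 = 3.1902.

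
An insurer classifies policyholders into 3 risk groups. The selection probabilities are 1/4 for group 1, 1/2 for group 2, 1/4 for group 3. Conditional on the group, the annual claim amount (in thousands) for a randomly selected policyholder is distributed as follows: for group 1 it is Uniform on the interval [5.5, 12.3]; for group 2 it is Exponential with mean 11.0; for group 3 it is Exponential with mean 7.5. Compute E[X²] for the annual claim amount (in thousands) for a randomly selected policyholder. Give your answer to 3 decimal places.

For each component E[X²] = Var + (mean)², giving 1: 83.0633; 2: 242; 3: 112.5.
Overall E[X²] = 0.25·83.0633 + 0.5·242 + 0.25·112.5 = 169.891.

169.891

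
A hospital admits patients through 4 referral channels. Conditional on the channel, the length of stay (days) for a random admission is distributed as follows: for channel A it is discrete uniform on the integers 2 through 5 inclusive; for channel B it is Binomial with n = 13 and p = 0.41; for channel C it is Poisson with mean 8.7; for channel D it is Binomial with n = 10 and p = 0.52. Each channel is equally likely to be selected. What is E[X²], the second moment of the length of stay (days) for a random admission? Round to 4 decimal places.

39.7449

For each component E[X²] = Var + (mean)², giving A: 13.5; B: 31.5536; C: 84.39; D: 29.536.
Overall E[X²] = 0.25·13.5 + 0.25·31.5536 + 0.25·84.39 + 0.25·29.536 = 39.7449.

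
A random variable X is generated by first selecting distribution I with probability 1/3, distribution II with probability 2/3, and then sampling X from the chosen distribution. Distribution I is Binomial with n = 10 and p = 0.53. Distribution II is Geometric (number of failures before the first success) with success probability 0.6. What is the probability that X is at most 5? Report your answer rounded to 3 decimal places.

Conditional on each component, P(X ≤ 5): I: 0.547373; II: 0.995904.
By total probability, P(X ≤ 5) = 0.333333·0.547373 + 0.666667·0.995904 = 0.846394.

0.846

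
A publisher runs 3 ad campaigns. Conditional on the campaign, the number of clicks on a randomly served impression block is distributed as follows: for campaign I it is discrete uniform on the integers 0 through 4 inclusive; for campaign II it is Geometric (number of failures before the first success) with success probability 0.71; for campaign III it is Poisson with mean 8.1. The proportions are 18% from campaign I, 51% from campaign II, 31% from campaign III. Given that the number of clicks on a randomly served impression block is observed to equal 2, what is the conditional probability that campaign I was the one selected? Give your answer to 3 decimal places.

Likelihoods P(X=2 | ·): I: 0.2; II: 0.059711; III: 0.0099576.
Posterior ∝ prior × likelihood. Numerator for I: 0.18·0.2 = 0.036.
Normalizing constant: 0.18·0.2 + 0.51·0.059711 + 0.31·0.0099576 = 0.0695395.
P(I | observation) = 0.036 / 0.0695395 = 0.517692.

0.518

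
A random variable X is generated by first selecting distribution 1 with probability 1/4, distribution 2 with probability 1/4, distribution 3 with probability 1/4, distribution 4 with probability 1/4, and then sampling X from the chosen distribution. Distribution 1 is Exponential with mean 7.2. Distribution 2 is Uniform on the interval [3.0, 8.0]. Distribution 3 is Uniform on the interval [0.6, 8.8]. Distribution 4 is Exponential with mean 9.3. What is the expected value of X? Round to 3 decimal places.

6.675

Component means — 1: 7.2; 2: 5.5; 3: 4.7; 4: 9.3.
E[X] = 0.25·7.2 + 0.25·5.5 + 0.25·4.7 + 0.25·9.3 = 6.675.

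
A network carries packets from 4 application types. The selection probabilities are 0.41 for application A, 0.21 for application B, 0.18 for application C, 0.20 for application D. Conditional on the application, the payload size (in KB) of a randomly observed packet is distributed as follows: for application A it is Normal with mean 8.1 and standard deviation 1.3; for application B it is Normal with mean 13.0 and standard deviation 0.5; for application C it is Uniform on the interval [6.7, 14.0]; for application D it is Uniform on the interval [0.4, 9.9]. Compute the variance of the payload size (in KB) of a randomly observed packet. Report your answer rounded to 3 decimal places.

10.030

Per component, A: μ=8.1, E[X²]=67.3; B: μ=13, E[X²]=169.25; C: μ=10.35, E[X²]=111.563; D: μ=5.15, E[X²]=34.0433.
E[X] = 0.41·8.1 + 0.21·13 + 0.18·10.35 + 0.2·5.15 = 8.944.
E[X²] = 0.41·67.3 + 0.21·169.25 + 0.18·111.563 + 0.2·34.0433 = 90.0256.
Var(X) = E[X²] − (E[X])² = 90.0256 − 79.9951 = 10.0304.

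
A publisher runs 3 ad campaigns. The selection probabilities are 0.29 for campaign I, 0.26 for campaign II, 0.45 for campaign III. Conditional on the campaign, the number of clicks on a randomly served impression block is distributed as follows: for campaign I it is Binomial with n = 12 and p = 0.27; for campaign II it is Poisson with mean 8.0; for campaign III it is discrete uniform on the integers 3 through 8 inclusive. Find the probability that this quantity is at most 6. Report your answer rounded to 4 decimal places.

Conditional on each campaign, P(X ≤ 6): I: 0.978125; II: 0.313374; III: 0.666667.
By total probability, P(X ≤ 6) = 0.29·0.978125 + 0.26·0.313374 + 0.45·0.666667 = 0.665134.

0.6651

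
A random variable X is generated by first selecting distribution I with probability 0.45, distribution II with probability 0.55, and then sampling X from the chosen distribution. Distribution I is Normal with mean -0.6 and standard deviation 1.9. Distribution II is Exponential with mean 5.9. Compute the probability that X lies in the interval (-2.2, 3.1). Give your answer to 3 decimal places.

0.573

Conditional on each component, P(-2.2 < X < 3.1): I: 0.77439; II: 0.408695.
By total probability, P(-2.2 < X < 3.1) = 0.45·0.77439 + 0.55·0.408695 = 0.573258.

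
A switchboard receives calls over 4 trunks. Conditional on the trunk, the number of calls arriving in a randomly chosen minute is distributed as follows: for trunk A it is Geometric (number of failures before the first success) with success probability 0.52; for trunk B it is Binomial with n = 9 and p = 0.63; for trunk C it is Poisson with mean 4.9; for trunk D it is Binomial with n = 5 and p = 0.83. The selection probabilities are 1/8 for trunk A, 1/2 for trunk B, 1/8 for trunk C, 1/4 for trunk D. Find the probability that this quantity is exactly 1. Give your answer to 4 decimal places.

0.0376

Conditional on each trunk, P(X = 1): A: 0.2496; B: 0.00199158; C: 0.0364883; D: 0.00346612.
By total probability, P(X = 1) = 0.125·0.2496 + 0.5·0.00199158 + 0.125·0.0364883 + 0.25·0.00346612 = 0.0376234.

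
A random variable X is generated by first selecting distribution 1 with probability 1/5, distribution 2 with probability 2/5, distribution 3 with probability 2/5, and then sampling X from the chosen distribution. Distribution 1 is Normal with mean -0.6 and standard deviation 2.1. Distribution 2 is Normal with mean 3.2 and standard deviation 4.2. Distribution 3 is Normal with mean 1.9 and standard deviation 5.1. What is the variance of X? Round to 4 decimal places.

Per component, 1: μ=-0.6, E[X²]=4.77; 2: μ=3.2, E[X²]=27.88; 3: μ=1.9, E[X²]=29.62.
E[X] = 0.2·-0.6 + 0.4·3.2 + 0.4·1.9 = 1.92.
E[X²] = 0.2·4.77 + 0.4·27.88 + 0.4·29.62 = 23.954.
Var(X) = E[X²] − (E[X])² = 23.954 − 3.6864 = 20.2676.

20.2676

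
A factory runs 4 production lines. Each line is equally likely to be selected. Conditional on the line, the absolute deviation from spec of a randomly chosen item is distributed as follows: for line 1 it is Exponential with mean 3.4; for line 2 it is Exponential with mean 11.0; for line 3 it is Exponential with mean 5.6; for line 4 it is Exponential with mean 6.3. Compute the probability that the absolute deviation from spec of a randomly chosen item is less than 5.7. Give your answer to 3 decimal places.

Conditional on each line, P(X < 5.7): 1: 0.812967; 2: 0.404398; 3: 0.638632; 4: 0.595362.
By total probability, P(X < 5.7) = 0.25·0.812967 + 0.25·0.404398 + 0.25·0.638632 + 0.25·0.595362 = 0.612839.

0.613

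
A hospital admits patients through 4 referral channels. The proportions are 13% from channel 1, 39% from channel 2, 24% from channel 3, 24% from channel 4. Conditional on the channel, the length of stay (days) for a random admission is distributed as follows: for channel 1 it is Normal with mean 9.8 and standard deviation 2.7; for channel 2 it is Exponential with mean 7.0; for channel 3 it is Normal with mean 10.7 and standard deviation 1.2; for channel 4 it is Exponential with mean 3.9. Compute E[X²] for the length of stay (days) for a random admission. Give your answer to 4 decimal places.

For each component E[X²] = Var + (mean)², giving 1: 103.33; 2: 98; 3: 115.93; 4: 30.42.
Overall E[X²] = 0.13·103.33 + 0.39·98 + 0.24·115.93 + 0.24·30.42 = 86.7769.

86.7769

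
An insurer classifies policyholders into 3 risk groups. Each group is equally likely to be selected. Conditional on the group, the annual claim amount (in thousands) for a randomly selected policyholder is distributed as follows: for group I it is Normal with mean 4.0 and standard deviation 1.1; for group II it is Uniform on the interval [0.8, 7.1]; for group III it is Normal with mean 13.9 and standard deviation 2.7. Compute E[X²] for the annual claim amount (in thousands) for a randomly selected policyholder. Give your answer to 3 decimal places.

78.873

For each component E[X²] = Var + (mean)², giving I: 17.21; II: 18.91; III: 200.5.
Overall E[X²] = 0.333333·17.21 + 0.333333·18.91 + 0.333333·200.5 = 78.8733.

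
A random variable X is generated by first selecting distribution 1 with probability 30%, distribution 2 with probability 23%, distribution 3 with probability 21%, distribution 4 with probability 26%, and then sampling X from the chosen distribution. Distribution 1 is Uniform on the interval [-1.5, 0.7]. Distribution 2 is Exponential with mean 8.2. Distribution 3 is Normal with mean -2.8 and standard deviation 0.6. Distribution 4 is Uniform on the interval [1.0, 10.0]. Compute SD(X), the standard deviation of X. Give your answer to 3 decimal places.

Per component, 1: μ=-0.4, E[X²]=0.563333; 2: μ=8.2, E[X²]=134.48; 3: μ=-2.8, E[X²]=8.2; 4: μ=5.5, E[X²]=37.
E[X] = 0.3·-0.4 + 0.23·8.2 + 0.21·-2.8 + 0.26·5.5 = 2.608.
E[X²] = 0.3·0.563333 + 0.23·134.48 + 0.21·8.2 + 0.26·37 = 42.4414.
Var(X) = E[X²] − (E[X])² = 42.4414 − 6.80166 = 35.6397.
SD(X) = √35.6397 = 5.9699.

5.970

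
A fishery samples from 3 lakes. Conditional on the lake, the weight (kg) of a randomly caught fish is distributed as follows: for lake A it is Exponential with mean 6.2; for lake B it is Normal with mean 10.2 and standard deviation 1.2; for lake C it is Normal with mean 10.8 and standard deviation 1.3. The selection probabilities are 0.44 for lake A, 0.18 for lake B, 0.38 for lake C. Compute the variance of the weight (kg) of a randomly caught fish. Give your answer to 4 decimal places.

22.6448

Per component, A: μ=6.2, E[X²]=76.88; B: μ=10.2, E[X²]=105.48; C: μ=10.8, E[X²]=118.33.
E[X] = 0.44·6.2 + 0.18·10.2 + 0.38·10.8 = 8.668.
E[X²] = 0.44·76.88 + 0.18·105.48 + 0.38·118.33 = 97.779.
Var(X) = E[X²] − (E[X])² = 97.779 − 75.1342 = 22.6448.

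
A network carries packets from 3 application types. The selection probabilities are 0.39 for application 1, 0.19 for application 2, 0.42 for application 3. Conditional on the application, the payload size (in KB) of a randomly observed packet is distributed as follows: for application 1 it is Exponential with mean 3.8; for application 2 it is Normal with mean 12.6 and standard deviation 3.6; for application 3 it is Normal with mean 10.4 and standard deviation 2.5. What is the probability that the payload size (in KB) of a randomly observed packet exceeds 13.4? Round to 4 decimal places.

0.1381

Conditional on each application, P(X > 13.4): 1: 0.0294131; 2: 0.41207; 3: 0.11507.
By total probability, P(X > 13.4) = 0.39·0.0294131 + 0.19·0.41207 + 0.42·0.11507 = 0.138094.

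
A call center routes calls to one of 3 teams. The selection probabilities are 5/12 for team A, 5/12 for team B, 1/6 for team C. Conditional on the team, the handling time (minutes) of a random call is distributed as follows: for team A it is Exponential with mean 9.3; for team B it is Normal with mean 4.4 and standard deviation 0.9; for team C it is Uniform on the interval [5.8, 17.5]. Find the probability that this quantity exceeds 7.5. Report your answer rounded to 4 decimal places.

0.3286

Conditional on each team, P(X > 7.5): A: 0.446439; B: 0.000286117; C: 0.854701.
By total probability, P(X > 7.5) = 0.416667·0.446439 + 0.416667·0.000286117 + 0.166667·0.854701 = 0.328586.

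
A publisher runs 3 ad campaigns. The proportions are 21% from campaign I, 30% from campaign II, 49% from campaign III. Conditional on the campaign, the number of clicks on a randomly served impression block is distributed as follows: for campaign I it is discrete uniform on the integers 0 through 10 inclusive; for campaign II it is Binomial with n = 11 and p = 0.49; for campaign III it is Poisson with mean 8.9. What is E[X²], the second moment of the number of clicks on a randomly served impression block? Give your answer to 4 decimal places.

60.0642

For each component E[X²] = Var + (mean)², giving I: 35; II: 31.801; III: 88.11.
Overall E[X²] = 0.21·35 + 0.3·31.801 + 0.49·88.11 = 60.0642.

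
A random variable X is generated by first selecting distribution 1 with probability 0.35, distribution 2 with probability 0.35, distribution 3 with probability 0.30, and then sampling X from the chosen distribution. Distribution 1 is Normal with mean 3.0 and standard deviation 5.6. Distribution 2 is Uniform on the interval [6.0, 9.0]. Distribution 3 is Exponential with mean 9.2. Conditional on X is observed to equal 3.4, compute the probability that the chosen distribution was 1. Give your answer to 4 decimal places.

Likelihoods f(3.4 | ·): 1: 0.0710582; 2: 0; 3: 0.0751125.
Posterior ∝ prior × likelihood. Numerator for 1: 0.35·0.0710582 = 0.0248704.
Normalizing constant: 0.35·0.0710582 + 0.35·0 + 0.3·0.0751125 = 0.0474041.
P(1 | observation) = 0.0248704 / 0.0474041 = 0.524646.

0.5246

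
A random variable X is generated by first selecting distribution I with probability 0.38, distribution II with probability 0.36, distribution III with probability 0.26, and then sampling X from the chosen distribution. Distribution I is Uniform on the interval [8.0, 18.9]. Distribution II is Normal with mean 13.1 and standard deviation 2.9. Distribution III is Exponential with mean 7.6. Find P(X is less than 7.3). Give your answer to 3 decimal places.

Conditional on each component, P(X < 7.3): I: 0; II: 0.0227501; III: 0.617309.
By total probability, P(X < 7.3) = 0.38·0 + 0.36·0.0227501 + 0.26·0.617309 = 0.16869.

0.169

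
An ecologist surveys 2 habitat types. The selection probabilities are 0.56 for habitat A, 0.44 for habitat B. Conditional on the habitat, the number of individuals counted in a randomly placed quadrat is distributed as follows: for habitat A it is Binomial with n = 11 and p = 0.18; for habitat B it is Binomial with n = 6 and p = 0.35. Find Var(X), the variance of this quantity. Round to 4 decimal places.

1.5134

Per component, A: μ=1.98, E[X²]=5.544; B: μ=2.1, E[X²]=5.775.
E[X] = 0.56·1.98 + 0.44·2.1 = 2.0328.
E[X²] = 0.56·5.544 + 0.44·5.775 = 5.64564.
Var(X) = E[X²] − (E[X])² = 5.64564 − 4.13228 = 1.51336.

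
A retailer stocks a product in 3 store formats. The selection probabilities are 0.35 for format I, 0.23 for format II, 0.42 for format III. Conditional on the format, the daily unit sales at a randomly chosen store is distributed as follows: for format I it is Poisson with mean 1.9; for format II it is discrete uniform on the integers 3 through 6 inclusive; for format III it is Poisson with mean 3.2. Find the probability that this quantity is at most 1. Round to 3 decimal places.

Conditional on each format, P(X ≤ 1): I: 0.433749; II: 0; III: 0.171201.
By total probability, P(X ≤ 1) = 0.35·0.433749 + 0.23·0 + 0.42·0.171201 = 0.223717.

0.224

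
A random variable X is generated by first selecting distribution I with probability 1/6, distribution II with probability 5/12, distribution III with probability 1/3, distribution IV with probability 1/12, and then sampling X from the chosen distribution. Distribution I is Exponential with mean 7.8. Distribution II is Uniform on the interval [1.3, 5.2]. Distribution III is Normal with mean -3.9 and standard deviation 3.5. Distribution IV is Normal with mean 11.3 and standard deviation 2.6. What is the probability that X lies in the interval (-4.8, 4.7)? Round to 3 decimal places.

Conditional on each component, P(-4.8 < X < 4.7): I: 0.452594; II: 0.871795; III: 0.594463; IV: 0.00556705.
By total probability, P(-4.8 < X < 4.7) = 0.166667·0.452594 + 0.416667·0.871795 + 0.333333·0.594463 + 0.0833333·0.00556705 = 0.637299.

0.637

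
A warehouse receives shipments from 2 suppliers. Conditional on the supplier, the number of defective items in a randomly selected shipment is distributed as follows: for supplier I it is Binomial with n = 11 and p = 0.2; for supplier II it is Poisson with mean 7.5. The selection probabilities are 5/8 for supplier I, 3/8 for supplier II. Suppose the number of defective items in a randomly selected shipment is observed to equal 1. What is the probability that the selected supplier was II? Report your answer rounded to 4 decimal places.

Likelihoods P(X=1 | ·): I: 0.236223; II: 0.00414813.
Posterior ∝ prior × likelihood. Numerator for II: 0.375·0.00414813 = 0.00155555.
Normalizing constant: 0.625·0.236223 + 0.375·0.00414813 = 0.149195.
P(II | observation) = 0.00155555 / 0.149195 = 0.0104263.

0.0104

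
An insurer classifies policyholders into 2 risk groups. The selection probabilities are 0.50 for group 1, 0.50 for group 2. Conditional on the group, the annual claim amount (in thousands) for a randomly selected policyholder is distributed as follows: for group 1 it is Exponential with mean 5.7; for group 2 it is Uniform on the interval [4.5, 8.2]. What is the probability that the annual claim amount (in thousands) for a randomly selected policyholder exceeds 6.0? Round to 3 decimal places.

Conditional on each group, P(X > 6.0): 1: 0.349018; 2: 0.594595.
By total probability, P(X > 6.0) = 0.5·0.349018 + 0.5·0.594595 = 0.471806.

0.472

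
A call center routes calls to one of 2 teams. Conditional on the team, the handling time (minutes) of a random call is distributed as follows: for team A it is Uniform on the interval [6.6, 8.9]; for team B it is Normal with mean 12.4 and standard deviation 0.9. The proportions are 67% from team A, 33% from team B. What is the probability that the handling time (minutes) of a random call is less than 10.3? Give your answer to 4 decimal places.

Conditional on each team, P(X < 10.3): A: 1; B: 0.00981533.
By total probability, P(X < 10.3) = 0.67·1 + 0.33·0.00981533 = 0.673239.

0.6732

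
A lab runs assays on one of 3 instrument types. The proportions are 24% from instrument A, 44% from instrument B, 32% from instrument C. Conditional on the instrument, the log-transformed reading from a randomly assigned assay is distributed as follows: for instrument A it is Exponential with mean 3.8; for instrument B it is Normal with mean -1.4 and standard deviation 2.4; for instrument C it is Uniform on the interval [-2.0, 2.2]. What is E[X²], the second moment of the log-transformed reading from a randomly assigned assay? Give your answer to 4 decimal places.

For each component E[X²] = Var + (mean)², giving A: 28.88; B: 7.72; C: 1.48.
Overall E[X²] = 0.24·28.88 + 0.44·7.72 + 0.32·1.48 = 10.8016.

10.8016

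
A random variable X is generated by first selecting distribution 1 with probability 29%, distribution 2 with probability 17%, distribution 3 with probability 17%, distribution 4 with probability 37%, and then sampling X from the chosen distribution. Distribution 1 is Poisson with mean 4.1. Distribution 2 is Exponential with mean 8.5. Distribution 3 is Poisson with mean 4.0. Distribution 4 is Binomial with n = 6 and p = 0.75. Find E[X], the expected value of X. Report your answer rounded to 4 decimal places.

4.9790

Component means — 1: 4.1; 2: 8.5; 3: 4; 4: 4.5.
E[X] = 0.29·4.1 + 0.17·8.5 + 0.17·4 + 0.37·4.5 = 4.979.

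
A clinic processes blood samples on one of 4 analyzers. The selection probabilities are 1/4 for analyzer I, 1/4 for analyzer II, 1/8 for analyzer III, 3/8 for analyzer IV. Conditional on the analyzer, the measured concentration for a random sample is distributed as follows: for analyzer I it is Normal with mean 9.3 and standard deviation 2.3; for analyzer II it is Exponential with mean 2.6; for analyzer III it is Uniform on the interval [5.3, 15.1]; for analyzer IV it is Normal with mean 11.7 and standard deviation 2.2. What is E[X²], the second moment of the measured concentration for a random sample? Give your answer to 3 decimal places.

For each component E[X²] = Var + (mean)², giving I: 91.78; II: 13.52; III: 112.043; IV: 141.73.
Overall E[X²] = 0.25·91.78 + 0.25·13.52 + 0.125·112.043 + 0.375·141.73 = 93.4792.

93.479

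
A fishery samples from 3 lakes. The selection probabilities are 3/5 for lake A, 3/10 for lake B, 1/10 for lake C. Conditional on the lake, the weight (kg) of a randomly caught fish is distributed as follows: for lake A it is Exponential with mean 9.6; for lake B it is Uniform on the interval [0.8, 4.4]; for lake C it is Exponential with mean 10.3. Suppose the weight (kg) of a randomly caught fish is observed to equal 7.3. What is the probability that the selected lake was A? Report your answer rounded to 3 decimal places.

0.859

Likelihoods f(7.3 | ·): A: 0.048695; B: 0; C: 0.0477927.
Posterior ∝ prior × likelihood. Numerator for A: 0.6·0.048695 = 0.029217.
Normalizing constant: 0.6·0.048695 + 0.3·0 + 0.1·0.0477927 = 0.0339962.
P(A | observation) = 0.029217 / 0.0339962 = 0.859418.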